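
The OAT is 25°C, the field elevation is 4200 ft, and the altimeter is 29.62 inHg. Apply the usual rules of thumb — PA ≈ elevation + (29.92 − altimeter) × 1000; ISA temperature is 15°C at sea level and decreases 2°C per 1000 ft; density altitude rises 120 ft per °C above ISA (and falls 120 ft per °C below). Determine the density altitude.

6780 ft

Pressure altitude = 4200 + (29.92 − 29.62) × 1000 = 4200 + (+300) = 4500 ft.
ISA temperature at 4500 ft = 15 − 2 × (4500/1000) = 6°C.
ISA deviation = 25 − 6 = +19°C.
Density altitude = 4500 + 120 × (19) = 6780 ft.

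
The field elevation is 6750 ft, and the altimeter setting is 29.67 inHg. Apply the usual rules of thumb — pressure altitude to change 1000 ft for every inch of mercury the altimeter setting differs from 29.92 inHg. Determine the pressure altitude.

Pressure correction = (29.92 − 29.67) × 1000 = +250 ft.
Pressure altitude = 6750 + (+250) = 7000 ft.

7000 ft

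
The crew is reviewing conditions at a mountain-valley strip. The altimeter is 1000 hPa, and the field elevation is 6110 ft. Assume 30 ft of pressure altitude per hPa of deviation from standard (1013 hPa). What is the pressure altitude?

Pressure correction = (1013 − 1000) × 30 = +390 ft.
Pressure altitude = 6110 + (+390) = 6500 ft.

6500 ft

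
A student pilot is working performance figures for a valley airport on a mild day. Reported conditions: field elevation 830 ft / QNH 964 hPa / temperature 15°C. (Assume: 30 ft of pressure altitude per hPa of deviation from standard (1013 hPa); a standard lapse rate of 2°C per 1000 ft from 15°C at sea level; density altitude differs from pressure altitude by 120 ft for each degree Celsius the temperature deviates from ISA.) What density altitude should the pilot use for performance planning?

Pressure altitude = 830 + (1013 − 964) × 30 = 830 + (+1470) = 2300 ft.
ISA temperature at 2300 ft = 15 − 2 × (2300/1000) = 10.4°C.
ISA deviation = 15 − 10.4 = +4.6°C.
Density altitude = 2300 + 120 × (4.6) = 2852 ft.

2852 ft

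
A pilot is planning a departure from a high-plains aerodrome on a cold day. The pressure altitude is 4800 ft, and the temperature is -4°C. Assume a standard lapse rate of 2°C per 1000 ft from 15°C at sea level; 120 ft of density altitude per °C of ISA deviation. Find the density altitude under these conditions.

3672 ft

ISA temperature at 4800 ft = 15 − 2 × (4800/1000) = 5.4°C.
ISA deviation = -4 − 5.4 = -9.4°C.
Density altitude = 4800 + 120 × (-9.4) = 4800 + (-1128) = 3672 ft.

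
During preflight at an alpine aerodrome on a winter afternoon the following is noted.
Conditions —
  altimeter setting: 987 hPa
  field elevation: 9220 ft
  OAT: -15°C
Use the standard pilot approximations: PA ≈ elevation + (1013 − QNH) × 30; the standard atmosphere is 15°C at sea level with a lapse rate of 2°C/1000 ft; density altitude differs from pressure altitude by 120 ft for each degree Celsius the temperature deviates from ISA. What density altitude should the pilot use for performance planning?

Pressure altitude = 9220 + (1013 − 987) × 30 = 9220 + (+780) = 10000 ft.
ISA temperature at 10000 ft = 15 − 2 × (10000/1000) = -5°C.
ISA deviation = -15 − (-5) = -10°C.
Density altitude = 10000 + 120 × (-10) = 8800 ft.

8800 ft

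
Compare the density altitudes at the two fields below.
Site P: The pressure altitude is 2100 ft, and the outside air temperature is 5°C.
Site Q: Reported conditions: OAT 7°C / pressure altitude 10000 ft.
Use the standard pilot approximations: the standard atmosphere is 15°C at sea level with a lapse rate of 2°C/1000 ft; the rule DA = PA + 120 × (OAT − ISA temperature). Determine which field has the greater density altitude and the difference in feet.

Site Q by 10036 ft

Site P: ISA temp = 10.8°C, deviation -5.8°C, DA = 2100 + 120 × (-5.8) = 1404 ft.
Site Q: ISA temp = -5°C, deviation +12°C, DA = 10000 + 120 × 12 = 11440 ft.
Site Q is higher by 11440 − 1404 = 10036 ft.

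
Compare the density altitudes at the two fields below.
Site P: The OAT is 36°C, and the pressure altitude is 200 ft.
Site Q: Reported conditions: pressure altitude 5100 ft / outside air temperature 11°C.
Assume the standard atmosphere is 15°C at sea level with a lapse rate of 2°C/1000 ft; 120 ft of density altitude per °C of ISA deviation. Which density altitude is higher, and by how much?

Site Q by 3076 ft

Site P: ISA temp = 14.6°C, deviation +21.4°C, DA = 200 + 120 × 21.4 = 2768 ft.
Site Q: ISA temp = 4.8°C, deviation +6.2°C, DA = 5100 + 120 × 6.2 = 5844 ft.
Site Q is higher by 5844 − 2768 = 3076 ft.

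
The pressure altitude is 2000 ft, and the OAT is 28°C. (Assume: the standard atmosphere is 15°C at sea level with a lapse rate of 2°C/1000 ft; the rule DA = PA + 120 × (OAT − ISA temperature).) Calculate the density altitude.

4040 ft

ISA temperature at 2000 ft = 15 − 2 × (2000/1000) = 11°C.
ISA deviation = 28 − 11 = +17°C.
Density altitude = 2000 + 120 × (17) = 2000 + (+2040) = 4040 ft.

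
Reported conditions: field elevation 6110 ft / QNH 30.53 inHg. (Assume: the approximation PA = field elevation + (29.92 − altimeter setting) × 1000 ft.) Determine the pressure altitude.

Pressure correction = (29.92 − 30.53) × 1000 = -610 ft.
Pressure altitude = 6110 + (-610) = 5500 ft.

5500 ft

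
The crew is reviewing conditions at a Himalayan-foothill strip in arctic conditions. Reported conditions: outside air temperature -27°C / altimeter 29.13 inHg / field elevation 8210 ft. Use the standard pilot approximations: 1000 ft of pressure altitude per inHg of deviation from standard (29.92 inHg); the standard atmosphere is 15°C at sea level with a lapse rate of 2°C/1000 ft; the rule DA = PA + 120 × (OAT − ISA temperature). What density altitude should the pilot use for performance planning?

Pressure altitude = 8210 + (29.92 − 29.13) × 1000 = 8210 + (+790) = 9000 ft.
ISA temperature at 9000 ft = 15 − 2 × (9000/1000) = -3°C.
ISA deviation = -27 − (-3) = -24°C.
Density altitude = 9000 + 120 × (-24) = 6120 ft.

6120 ft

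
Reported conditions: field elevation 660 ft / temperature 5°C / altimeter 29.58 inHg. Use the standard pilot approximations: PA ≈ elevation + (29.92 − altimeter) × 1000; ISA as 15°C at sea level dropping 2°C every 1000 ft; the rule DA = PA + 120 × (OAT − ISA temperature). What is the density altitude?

40 ft

Pressure altitude = 660 + (29.92 − 29.58) × 1000 = 660 + (+340) = 1000 ft.
ISA temperature at 1000 ft = 15 − 2 × (1000/1000) = 13°C.
ISA deviation = 5 − 13 = -8°C.
Density altitude = 1000 + 120 × (-8) = 40 ft.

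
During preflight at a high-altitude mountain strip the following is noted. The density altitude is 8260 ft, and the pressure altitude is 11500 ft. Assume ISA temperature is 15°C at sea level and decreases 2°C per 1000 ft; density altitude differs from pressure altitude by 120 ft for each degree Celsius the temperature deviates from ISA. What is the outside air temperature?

Density altitude − pressure altitude = 8260 − 11500 = -3240 ft.
At 120 ft/°C that is an ISA deviation of -3240/120 = -27°C.
ISA temperature at 11500 ft = 15 − 2 × (11500/1000) = -8°C.
OAT = ISA + deviation = -8 + (-27) = -35°C.

-35°C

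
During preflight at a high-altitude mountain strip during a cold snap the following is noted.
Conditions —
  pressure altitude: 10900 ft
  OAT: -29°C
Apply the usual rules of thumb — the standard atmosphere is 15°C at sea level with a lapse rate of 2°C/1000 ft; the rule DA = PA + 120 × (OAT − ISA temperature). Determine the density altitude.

ISA temperature at 10900 ft = 15 − 2 × (10900/1000) = -6.8°C.
ISA deviation = -29 − (-6.8) = -22.2°C.
Density altitude = 10900 + 120 × (-22.2) = 10900 + (-2664) = 8236 ft.

8236 ft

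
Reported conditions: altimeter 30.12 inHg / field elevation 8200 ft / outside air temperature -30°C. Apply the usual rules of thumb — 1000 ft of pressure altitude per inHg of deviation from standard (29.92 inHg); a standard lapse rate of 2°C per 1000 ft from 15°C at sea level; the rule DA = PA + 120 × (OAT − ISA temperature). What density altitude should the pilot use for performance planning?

Pressure altitude = 8200 + (29.92 − 30.12) × 1000 = 8200 + (-200) = 8000 ft.
ISA temperature at 8000 ft = 15 − 2 × (8000/1000) = -1°C.
ISA deviation = -30 − (-1) = -29°C.
Density altitude = 8000 + 120 × (-29) = 4520 ft.

4520 ft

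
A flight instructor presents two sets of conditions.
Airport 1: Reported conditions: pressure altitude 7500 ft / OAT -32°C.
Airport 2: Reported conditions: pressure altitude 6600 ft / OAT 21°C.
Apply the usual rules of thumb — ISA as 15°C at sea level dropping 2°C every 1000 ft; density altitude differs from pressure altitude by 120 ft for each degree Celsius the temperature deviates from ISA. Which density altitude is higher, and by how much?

Airport 1: ISA temp = 0°C, deviation -32°C, DA = 7500 + 120 × (-32) = 3660 ft.
Airport 2: ISA temp = 1.8°C, deviation +19.2°C, DA = 6600 + 120 × 19.2 = 8904 ft.
Airport 2 is higher by 8904 − 3660 = 5244 ft.

Airport 2 by 5244 ft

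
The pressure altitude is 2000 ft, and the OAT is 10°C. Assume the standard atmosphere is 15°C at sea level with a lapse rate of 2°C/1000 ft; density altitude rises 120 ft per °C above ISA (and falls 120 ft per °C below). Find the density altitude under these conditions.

1880 ft

ISA temperature at 2000 ft = 15 − 2 × (2000/1000) = 11°C.
ISA deviation = 10 − 11 = -1°C.
Density altitude = 2000 + 120 × (-1) = 2000 + (-120) = 1880 ft.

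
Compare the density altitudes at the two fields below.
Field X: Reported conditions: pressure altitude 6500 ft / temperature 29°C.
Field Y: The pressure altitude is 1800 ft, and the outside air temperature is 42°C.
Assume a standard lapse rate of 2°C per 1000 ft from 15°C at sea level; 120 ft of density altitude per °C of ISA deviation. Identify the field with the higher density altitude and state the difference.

Field X: ISA temp = 2°C, deviation +27°C, DA = 6500 + 120 × 27 = 9740 ft.
Field Y: ISA temp = 11.4°C, deviation +30.6°C, DA = 1800 + 120 × 30.6 = 5472 ft.
Field X is higher by 9740 − 5472 = 4268 ft.

Field X by 4268 ft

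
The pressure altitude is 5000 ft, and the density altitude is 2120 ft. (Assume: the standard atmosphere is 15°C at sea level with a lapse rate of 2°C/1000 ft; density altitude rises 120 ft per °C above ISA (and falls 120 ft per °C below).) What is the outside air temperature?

Density altitude − pressure altitude = 2120 − 5000 = -2880 ft.
At 120 ft/°C that is an ISA deviation of -2880/120 = -24°C.
ISA temperature at 5000 ft = 15 − 2 × (5000/1000) = 5°C.
OAT = ISA + deviation = 5 + (-24) = -19°C.

-19°C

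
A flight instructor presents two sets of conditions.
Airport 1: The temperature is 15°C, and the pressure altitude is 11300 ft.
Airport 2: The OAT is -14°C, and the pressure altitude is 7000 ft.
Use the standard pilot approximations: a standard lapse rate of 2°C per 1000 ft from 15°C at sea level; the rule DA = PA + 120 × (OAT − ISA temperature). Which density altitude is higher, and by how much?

Airport 1 by 8812 ft

Airport 1: ISA temp = -7.6°C, deviation +22.6°C, DA = 11300 + 120 × 22.6 = 14012 ft.
Airport 2: ISA temp = 1°C, deviation -15°C, DA = 7000 + 120 × (-15) = 5200 ft.
Airport 1 is higher by 14012 − 5200 = 8812 ft.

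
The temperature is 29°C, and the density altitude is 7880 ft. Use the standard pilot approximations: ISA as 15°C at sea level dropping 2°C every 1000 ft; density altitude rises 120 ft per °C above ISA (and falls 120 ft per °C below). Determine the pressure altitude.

DA = PA + 120 × (OAT − (15 − 2·PA/1000)) = PA + 120·OAT − 1800 + 0.24·PA = 1.24·PA + 120·OAT − 1800.
So 1.24·PA = 7880 − 120 × 29 + 1800 = 6200.
PA = 6200 / 1.24 = 5000 ft.

5000 ft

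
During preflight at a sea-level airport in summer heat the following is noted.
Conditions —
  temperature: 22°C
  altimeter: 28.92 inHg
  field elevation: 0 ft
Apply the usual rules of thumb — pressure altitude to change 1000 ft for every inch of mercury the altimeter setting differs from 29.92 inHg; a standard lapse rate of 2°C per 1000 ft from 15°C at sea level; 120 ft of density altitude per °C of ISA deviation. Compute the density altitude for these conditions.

2080 ft

Pressure altitude = 0 + (29.92 − 28.92) × 1000 = 0 + (+1000) = 1000 ft.
ISA temperature at 1000 ft = 15 − 2 × (1000/1000) = 13°C.
ISA deviation = 22 − 13 = +9°C.
Density altitude = 1000 + 120 × (9) = 2080 ft.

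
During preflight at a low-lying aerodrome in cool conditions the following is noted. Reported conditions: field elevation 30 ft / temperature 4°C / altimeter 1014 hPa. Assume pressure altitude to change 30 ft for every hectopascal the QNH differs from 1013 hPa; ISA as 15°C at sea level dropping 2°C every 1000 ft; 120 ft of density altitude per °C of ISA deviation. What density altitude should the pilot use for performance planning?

-1320 ft

Pressure altitude = 30 + (1013 − 1014) × 30 = 30 + (-30) = 0 ft.
ISA temperature at 0 ft = 15 − 2 × (0/1000) = 15°C.
ISA deviation = 4 − 15 = -11°C.
Density altitude = 0 + 120 × (-11) = -1320 ft.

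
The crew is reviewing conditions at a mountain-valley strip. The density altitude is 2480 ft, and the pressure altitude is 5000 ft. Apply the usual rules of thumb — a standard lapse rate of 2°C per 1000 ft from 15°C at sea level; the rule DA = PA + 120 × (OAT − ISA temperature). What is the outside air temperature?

Density altitude − pressure altitude = 2480 − 5000 = -2520 ft.
At 120 ft/°C that is an ISA deviation of -2520/120 = -21°C.
ISA temperature at 5000 ft = 15 − 2 × (5000/1000) = 5°C.
OAT = ISA + deviation = 5 + (-21) = -16°C.

-16°C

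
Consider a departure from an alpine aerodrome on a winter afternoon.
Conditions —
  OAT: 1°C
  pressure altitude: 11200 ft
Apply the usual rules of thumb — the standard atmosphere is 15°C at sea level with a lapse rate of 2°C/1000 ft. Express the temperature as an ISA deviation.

ISA temperature at 11200 ft = 15 − 2 × (11200/1000) = -7.4°C.
Deviation = OAT − ISA = 1 − (-7.4) = +8.4°C.

ISA+8.4°C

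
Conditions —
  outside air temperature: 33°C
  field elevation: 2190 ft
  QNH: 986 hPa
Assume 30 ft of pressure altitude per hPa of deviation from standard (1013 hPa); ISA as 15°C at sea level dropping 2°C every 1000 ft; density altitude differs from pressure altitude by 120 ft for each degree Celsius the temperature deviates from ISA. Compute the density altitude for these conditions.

Pressure altitude = 2190 + (1013 − 986) × 30 = 2190 + (+810) = 3000 ft.
ISA temperature at 3000 ft = 15 − 2 × (3000/1000) = 9°C.
ISA deviation = 33 − 9 = +24°C.
Density altitude = 3000 + 120 × (24) = 5880 ft.

5880 ft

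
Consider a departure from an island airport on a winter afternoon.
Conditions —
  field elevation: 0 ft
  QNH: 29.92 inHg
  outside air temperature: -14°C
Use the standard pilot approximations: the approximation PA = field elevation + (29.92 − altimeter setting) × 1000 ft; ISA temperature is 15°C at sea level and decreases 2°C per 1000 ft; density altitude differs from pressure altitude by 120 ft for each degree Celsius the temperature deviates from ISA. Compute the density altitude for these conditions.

Pressure altitude = 0 + (29.92 − 29.92) × 1000 = 0 + (0) = 0 ft.
ISA temperature at 0 ft = 15 − 2 × (0/1000) = 15°C.
ISA deviation = -14 − 15 = -29°C.
Density altitude = 0 + 120 × (-29) = -3480 ft.

-3480 ft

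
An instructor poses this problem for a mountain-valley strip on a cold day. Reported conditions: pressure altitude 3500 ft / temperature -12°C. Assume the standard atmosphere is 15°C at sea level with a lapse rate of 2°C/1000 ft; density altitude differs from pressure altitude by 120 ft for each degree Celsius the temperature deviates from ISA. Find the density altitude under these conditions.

ISA temperature at 3500 ft = 15 − 2 × (3500/1000) = 8°C.
ISA deviation = -12 − 8 = -20°C.
Density altitude = 3500 + 120 × (-20) = 3500 + (-2400) = 1100 ft.

1100 ft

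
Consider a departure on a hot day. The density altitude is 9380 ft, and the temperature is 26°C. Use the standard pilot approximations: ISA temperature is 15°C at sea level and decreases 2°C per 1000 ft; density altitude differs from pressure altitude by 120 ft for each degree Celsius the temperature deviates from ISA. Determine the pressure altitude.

6500 ft

DA = PA + 120 × (OAT − (15 − 2·PA/1000)) = PA + 120·OAT − 1800 + 0.24·PA = 1.24·PA + 120·OAT − 1800.
So 1.24·PA = 9380 − 120 × 26 + 1800 = 8060.
PA = 8060 / 1.24 = 6500 ft.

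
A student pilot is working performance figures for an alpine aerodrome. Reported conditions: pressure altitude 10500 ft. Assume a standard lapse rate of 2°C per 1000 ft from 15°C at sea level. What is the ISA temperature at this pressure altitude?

ISA temperature = 15 − 2 × (10500/1000) = 15 − 21 = -6°C.

-6°C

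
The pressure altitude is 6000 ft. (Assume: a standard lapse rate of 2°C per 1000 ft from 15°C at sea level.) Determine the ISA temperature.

3°C

ISA temperature = 15 − 2 × (6000/1000) = 15 − 12 = 3°C.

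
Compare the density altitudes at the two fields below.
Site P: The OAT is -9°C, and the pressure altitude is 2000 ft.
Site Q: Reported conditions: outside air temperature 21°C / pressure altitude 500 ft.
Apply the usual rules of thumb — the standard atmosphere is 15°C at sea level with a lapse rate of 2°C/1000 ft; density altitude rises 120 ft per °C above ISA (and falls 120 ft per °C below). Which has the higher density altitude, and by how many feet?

Site Q by 1740 ft

Site P: ISA temp = 11°C, deviation -20°C, DA = 2000 + 120 × (-20) = -400 ft.
Site Q: ISA temp = 14°C, deviation +7°C, DA = 500 + 120 × 7 = 1340 ft.
Site Q is higher by 1340 − (-400) = 1740 ft.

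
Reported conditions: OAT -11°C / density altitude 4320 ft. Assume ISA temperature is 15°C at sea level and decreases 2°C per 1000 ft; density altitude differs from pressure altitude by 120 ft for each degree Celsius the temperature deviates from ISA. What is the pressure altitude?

6000 ft

DA = PA + 120 × (OAT − (15 − 2·PA/1000)) = PA + 120·OAT − 1800 + 0.24·PA = 1.24·PA + 120·OAT − 1800.
So 1.24·PA = 4320 − 120 × (-11) + 1800 = 7440.
PA = 7440 / 1.24 = 6000 ft.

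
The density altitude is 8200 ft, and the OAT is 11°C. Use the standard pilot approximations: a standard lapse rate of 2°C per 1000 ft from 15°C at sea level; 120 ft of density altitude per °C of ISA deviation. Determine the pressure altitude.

DA = PA + 120 × (OAT − (15 − 2·PA/1000)) = PA + 120·OAT − 1800 + 0.24·PA = 1.24·PA + 120·OAT − 1800.
So 1.24·PA = 8200 − 120 × 11 + 1800 = 8680.
PA = 8680 / 1.24 = 7000 ft.

7000 ft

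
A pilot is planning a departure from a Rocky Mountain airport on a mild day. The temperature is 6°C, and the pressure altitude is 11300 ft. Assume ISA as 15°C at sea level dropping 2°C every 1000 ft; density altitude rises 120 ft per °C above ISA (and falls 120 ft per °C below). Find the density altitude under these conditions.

ISA temperature at 11300 ft = 15 − 2 × (11300/1000) = -7.6°C.
ISA deviation = 6 − (-7.6) = +13.6°C.
Density altitude = 11300 + 120 × (13.6) = 11300 + (+1632) = 12932 ft.

12932 ft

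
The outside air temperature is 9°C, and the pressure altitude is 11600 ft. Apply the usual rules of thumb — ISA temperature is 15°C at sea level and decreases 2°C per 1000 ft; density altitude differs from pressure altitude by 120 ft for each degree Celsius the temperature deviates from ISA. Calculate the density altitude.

ISA temperature at 11600 ft = 15 − 2 × (11600/1000) = -8.2°C.
ISA deviation = 9 − (-8.2) = +17.2°C.
Density altitude = 11600 + 120 × (17.2) = 11600 + (+2064) = 13664 ft.

13664 ft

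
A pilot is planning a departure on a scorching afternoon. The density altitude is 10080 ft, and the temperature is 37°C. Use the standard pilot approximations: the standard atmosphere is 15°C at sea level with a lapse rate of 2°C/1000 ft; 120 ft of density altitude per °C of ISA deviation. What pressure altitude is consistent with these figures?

DA = PA + 120 × (OAT − (15 − 2·PA/1000)) = PA + 120·OAT − 1800 + 0.24·PA = 1.24·PA + 120·OAT − 1800.
So 1.24·PA = 10080 − 120 × 37 + 1800 = 7440.
PA = 7440 / 1.24 = 6000 ft.

6000 ft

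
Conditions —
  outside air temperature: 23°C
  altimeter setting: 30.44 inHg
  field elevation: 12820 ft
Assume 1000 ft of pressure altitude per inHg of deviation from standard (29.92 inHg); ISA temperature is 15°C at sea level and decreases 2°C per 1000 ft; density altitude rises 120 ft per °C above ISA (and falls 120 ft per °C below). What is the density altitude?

Pressure altitude = 12820 + (29.92 − 30.44) × 1000 = 12820 + (-520) = 12300 ft.
ISA temperature at 12300 ft = 15 − 2 × (12300/1000) = -9.6°C.
ISA deviation = 23 − (-9.6) = +32.6°C.
Density altitude = 12300 + 120 × (32.6) = 16212 ft.

16212 ft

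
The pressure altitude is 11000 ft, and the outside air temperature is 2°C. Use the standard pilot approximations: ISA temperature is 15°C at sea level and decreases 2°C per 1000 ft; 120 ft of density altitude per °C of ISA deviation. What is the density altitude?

ISA temperature at 11000 ft = 15 − 2 × (11000/1000) = -7°C.
ISA deviation = 2 − (-7) = +9°C.
Density altitude = 11000 + 120 × (9) = 11000 + (+1080) = 12080 ft.

12080 ft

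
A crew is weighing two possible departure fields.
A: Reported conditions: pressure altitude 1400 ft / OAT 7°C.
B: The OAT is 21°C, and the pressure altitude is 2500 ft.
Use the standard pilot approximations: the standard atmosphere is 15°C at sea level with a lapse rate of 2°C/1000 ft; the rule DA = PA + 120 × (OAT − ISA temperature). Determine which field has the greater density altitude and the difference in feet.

B by 3044 ft

A: ISA temp = 12.2°C, deviation -5.2°C, DA = 1400 + 120 × (-5.2) = 776 ft.
B: ISA temp = 10°C, deviation +11°C, DA = 2500 + 120 × 11 = 3820 ft.
B is higher by 3820 − 776 = 3044 ft.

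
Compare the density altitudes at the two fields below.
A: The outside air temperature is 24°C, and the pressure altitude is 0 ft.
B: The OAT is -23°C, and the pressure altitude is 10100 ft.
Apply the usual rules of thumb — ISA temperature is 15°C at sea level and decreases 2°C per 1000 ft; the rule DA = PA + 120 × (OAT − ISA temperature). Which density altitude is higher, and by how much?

B by 6884 ft

A: ISA temp = 15°C, deviation +9°C, DA = 0 + 120 × 9 = 1080 ft.
B: ISA temp = -5.2°C, deviation -17.8°C, DA = 10100 + 120 × (-17.8) = 7964 ft.
B is higher by 7964 − 1080 = 6884 ft.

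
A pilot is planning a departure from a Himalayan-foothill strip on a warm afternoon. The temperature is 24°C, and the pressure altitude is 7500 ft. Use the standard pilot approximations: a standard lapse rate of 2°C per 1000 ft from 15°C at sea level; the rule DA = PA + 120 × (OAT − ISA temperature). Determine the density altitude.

10380 ft

ISA temperature at 7500 ft = 15 − 2 × (7500/1000) = 0°C.
ISA deviation = 24 − 0 = +24°C.
Density altitude = 7500 + 120 × (24) = 7500 + (+2880) = 10380 ft.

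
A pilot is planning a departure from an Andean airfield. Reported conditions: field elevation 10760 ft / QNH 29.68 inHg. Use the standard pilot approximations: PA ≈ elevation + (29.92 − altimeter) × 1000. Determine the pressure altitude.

Pressure correction = (29.92 − 29.68) × 1000 = +240 ft.
Pressure altitude = 10760 + (+240) = 11000 ft.

11000 ft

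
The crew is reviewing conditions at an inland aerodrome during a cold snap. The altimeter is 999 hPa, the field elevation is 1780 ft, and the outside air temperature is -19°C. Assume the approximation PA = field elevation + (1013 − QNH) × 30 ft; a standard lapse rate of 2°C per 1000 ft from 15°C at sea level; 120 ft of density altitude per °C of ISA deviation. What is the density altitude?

Pressure altitude = 1780 + (1013 − 999) × 30 = 1780 + (+420) = 2200 ft.
ISA temperature at 2200 ft = 15 − 2 × (2200/1000) = 10.6°C.
ISA deviation = -19 − 10.6 = -29.6°C.
Density altitude = 2200 + 120 × (-29.6) = -1352 ft.

-1352 ft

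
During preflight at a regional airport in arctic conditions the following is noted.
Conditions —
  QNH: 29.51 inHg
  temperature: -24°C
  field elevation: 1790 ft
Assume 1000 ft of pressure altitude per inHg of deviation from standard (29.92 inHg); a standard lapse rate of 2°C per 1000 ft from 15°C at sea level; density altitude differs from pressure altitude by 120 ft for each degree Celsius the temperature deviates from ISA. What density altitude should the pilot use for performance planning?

-1952 ft

Pressure altitude = 1790 + (29.92 − 29.51) × 1000 = 1790 + (+410) = 2200 ft.
ISA temperature at 2200 ft = 15 − 2 × (2200/1000) = 10.6°C.
ISA deviation = -24 − 10.6 = -34.6°C.
Density altitude = 2200 + 120 × (-34.6) = -1952 ft.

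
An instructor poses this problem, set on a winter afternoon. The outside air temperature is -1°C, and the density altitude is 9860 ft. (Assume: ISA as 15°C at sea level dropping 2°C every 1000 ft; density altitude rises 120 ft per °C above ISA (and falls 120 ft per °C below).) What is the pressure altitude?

DA = PA + 120 × (OAT − (15 − 2·PA/1000)) = PA + 120·OAT − 1800 + 0.24·PA = 1.24·PA + 120·OAT − 1800.
So 1.24·PA = 9860 − 120 × (-1) + 1800 = 11780.
PA = 11780 / 1.24 = 9500 ft.

9500 ft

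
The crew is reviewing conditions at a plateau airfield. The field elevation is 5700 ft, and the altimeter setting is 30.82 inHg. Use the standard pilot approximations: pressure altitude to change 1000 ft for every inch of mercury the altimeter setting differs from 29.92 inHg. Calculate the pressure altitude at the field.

4800 ft

Pressure correction = (29.92 − 30.82) × 1000 = -900 ft.
Pressure altitude = 5700 + (-900) = 4800 ft.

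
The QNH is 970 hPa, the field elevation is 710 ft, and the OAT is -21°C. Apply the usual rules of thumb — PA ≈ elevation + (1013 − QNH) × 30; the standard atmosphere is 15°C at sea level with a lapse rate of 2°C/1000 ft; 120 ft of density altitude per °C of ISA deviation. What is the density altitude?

Pressure altitude = 710 + (1013 − 970) × 30 = 710 + (+1290) = 2000 ft.
ISA temperature at 2000 ft = 15 − 2 × (2000/1000) = 11°C.
ISA deviation = -21 − 11 = -32°C.
Density altitude = 2000 + 120 × (-32) = -1840 ft.

-1840 ft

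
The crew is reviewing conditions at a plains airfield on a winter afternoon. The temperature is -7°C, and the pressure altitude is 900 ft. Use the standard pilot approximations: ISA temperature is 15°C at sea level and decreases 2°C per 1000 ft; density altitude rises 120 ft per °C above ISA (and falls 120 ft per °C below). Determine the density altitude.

ISA temperature at 900 ft = 15 − 2 × (900/1000) = 13.2°C.
ISA deviation = -7 − 13.2 = -20.2°C.
Density altitude = 900 + 120 × (-20.2) = 900 + (-2424) = -1524 ft.

-1524 ft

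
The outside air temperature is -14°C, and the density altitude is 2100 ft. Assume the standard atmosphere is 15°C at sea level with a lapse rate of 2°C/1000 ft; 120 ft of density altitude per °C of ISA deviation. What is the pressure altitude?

DA = PA + 120 × (OAT − (15 − 2·PA/1000)) = PA + 120·OAT − 1800 + 0.24·PA = 1.24·PA + 120·OAT − 1800.
So 1.24·PA = 2100 − 120 × (-14) + 1800 = 5580.
PA = 5580 / 1.24 = 4500 ft.

4500 ft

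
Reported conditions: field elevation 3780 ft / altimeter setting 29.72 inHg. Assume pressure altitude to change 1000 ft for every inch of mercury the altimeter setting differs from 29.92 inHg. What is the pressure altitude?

Pressure correction = (29.92 − 29.72) × 1000 = +200 ft.
Pressure altitude = 3780 + (+200) = 3980 ft.

3980 ft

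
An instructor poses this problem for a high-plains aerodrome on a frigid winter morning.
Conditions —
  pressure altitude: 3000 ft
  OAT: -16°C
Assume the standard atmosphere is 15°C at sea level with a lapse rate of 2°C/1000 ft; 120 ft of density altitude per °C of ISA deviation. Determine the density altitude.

ISA temperature at 3000 ft = 15 − 2 × (3000/1000) = 9°C.
ISA deviation = -16 − 9 = -25°C.
Density altitude = 3000 + 120 × (-25) = 3000 + (-3000) = 0 ft.

0 ft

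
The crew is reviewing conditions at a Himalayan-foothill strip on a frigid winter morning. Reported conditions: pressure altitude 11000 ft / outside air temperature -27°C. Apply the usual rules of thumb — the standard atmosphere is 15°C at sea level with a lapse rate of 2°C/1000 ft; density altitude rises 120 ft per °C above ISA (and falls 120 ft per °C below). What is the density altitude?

8600 ft

ISA temperature at 11000 ft = 15 − 2 × (11000/1000) = -7°C.
ISA deviation = -27 − (-7) = -20°C.
Density altitude = 11000 + 120 × (-20) = 11000 + (-2400) = 8600 ft.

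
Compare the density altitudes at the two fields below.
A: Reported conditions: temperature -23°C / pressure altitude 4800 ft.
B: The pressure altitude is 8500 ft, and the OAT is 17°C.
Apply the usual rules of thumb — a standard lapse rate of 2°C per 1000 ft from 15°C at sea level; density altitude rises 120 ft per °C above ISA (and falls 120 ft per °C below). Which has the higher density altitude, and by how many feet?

B by 9388 ft

A: ISA temp = 5.4°C, deviation -28.4°C, DA = 4800 + 120 × (-28.4) = 1392 ft.
B: ISA temp = -2°C, deviation +19°C, DA = 8500 + 120 × 19 = 10780 ft.
B is higher by 10780 − 1392 = 9388 ft.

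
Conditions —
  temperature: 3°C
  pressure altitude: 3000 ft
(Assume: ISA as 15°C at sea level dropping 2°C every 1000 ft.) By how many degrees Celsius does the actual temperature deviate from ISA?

ISA temperature at 3000 ft = 15 − 2 × (3000/1000) = 9°C.
Deviation = OAT − ISA = 3 − 9 = -6°C.

ISA-6°C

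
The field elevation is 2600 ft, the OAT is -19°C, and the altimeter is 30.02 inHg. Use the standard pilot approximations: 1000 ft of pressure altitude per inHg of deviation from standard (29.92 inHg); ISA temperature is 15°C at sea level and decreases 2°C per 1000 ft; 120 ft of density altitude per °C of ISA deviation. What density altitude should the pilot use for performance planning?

-980 ft

Pressure altitude = 2600 + (29.92 − 30.02) × 1000 = 2600 + (-100) = 2500 ft.
ISA temperature at 2500 ft = 15 − 2 × (2500/1000) = 10°C.
ISA deviation = -19 − 10 = -29°C.
Density altitude = 2500 + 120 × (-29) = -980 ft.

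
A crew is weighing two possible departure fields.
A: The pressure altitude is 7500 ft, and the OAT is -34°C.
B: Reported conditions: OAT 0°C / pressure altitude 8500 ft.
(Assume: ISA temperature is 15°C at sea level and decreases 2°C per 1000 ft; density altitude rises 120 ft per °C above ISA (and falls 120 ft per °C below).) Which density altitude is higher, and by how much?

B by 5320 ft

A: ISA temp = 0°C, deviation -34°C, DA = 7500 + 120 × (-34) = 3420 ft.
B: ISA temp = -2°C, deviation +2°C, DA = 8500 + 120 × 2 = 8740 ft.
B is higher by 8740 − 3420 = 5320 ft.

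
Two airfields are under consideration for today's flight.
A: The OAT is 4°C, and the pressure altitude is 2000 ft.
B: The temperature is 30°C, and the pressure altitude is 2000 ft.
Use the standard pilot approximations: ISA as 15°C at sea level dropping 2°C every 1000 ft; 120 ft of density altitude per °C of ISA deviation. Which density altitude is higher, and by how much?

A: ISA temp = 11°C, deviation -7°C, DA = 2000 + 120 × (-7) = 1160 ft.
B: ISA temp = 11°C, deviation +19°C, DA = 2000 + 120 × 19 = 4280 ft.
B is higher by 4280 − 1160 = 3120 ft.

B by 3120 ft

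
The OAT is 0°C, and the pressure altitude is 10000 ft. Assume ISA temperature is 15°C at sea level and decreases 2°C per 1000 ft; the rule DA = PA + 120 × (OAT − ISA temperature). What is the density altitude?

ISA temperature at 10000 ft = 15 − 2 × (10000/1000) = -5°C.
ISA deviation = 0 − (-5) = +5°C.
Density altitude = 10000 + 120 × (5) = 10000 + (+600) = 10600 ft.

10600 ft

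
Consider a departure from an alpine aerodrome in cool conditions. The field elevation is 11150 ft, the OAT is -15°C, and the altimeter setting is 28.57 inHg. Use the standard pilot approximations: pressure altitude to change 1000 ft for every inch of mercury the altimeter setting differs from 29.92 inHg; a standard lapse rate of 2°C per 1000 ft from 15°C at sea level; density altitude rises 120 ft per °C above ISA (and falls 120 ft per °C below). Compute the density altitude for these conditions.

11900 ft

Pressure altitude = 11150 + (29.92 − 28.57) × 1000 = 11150 + (+1350) = 12500 ft.
ISA temperature at 12500 ft = 15 − 2 × (12500/1000) = -10°C.
ISA deviation = -15 − (-10) = -5°C.
Density altitude = 12500 + 120 × (-5) = 11900 ft.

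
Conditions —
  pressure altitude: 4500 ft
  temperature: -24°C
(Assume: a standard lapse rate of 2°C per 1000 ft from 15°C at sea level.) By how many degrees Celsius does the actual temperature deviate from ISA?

ISA-30°C

ISA temperature at 4500 ft = 15 − 2 × (4500/1000) = 6°C.
Deviation = OAT − ISA = -24 − 6 = -30°C.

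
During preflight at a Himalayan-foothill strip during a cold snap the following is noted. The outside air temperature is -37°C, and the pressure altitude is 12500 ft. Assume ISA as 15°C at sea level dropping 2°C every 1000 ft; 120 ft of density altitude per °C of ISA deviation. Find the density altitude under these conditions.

9260 ft

ISA temperature at 12500 ft = 15 − 2 × (12500/1000) = -10°C.
ISA deviation = -37 − (-10) = -27°C.
Density altitude = 12500 + 120 × (-27) = 12500 + (-3240) = 9260 ft.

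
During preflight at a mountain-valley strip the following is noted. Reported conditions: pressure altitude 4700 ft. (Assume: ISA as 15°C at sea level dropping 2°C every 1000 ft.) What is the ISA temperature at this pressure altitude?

ISA temperature = 15 − 2 × (4700/1000) = 15 − 9.4 = 5.6°C.

5.6°C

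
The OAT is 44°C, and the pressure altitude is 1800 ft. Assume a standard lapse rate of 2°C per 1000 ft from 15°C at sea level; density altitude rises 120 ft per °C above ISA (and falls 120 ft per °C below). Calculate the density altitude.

ISA temperature at 1800 ft = 15 − 2 × (1800/1000) = 11.4°C.
ISA deviation = 44 − 11.4 = +32.6°C.
Density altitude = 1800 + 120 × (32.6) = 1800 + (+3912) = 5712 ft.

5712 ft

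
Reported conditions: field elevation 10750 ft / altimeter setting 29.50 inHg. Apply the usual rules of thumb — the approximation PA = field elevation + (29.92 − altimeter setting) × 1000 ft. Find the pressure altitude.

11170 ft

Pressure correction = (29.92 − 29.50) × 1000 = +420 ft.
Pressure altitude = 10750 + (+420) = 11170 ft.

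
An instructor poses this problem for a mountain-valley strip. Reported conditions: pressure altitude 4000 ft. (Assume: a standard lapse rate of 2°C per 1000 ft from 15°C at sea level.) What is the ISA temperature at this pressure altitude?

7°C

ISA temperature = 15 − 2 × (4000/1000) = 15 − 8 = 7°C.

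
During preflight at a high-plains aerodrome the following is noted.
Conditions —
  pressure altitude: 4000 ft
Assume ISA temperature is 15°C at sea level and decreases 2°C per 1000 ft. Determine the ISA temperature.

7°C

ISA temperature = 15 − 2 × (4000/1000) = 15 − 8 = 7°C.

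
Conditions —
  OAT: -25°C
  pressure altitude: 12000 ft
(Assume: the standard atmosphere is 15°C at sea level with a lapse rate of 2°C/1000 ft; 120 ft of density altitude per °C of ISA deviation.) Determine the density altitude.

10080 ft

ISA temperature at 12000 ft = 15 − 2 × (12000/1000) = -9°C.
ISA deviation = -25 − (-9) = -16°C.
Density altitude = 12000 + 120 × (-16) = 12000 + (-1920) = 10080 ft.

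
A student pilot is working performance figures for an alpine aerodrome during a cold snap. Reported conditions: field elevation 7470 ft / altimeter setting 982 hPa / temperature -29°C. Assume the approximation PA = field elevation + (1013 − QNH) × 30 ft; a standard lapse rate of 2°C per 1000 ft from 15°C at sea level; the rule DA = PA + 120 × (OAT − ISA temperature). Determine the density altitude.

5136 ft

Pressure altitude = 7470 + (1013 − 982) × 30 = 7470 + (+930) = 8400 ft.
ISA temperature at 8400 ft = 15 − 2 × (8400/1000) = -1.8°C.
ISA deviation = -29 − (-1.8) = -27.2°C.
Density altitude = 8400 + 120 × (-27.2) = 5136 ft.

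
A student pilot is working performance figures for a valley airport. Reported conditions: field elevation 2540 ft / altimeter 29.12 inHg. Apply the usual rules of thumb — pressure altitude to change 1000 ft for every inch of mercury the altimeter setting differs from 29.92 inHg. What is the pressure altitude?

3340 ft

Pressure correction = (29.92 − 29.12) × 1000 = +800 ft.
Pressure altitude = 2540 + (+800) = 3340 ft.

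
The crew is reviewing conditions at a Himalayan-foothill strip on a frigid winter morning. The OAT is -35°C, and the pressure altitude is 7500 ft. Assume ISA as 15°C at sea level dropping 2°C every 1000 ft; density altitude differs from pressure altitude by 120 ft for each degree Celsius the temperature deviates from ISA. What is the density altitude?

ISA temperature at 7500 ft = 15 − 2 × (7500/1000) = 0°C.
ISA deviation = -35 − 0 = -35°C.
Density altitude = 7500 + 120 × (-35) = 7500 + (-4200) = 3300 ft.

3300 ft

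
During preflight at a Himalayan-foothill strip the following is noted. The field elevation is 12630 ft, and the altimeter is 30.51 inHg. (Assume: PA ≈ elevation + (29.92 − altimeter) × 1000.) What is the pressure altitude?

12040 ft

Pressure correction = (29.92 − 30.51) × 1000 = -590 ft.
Pressure altitude = 12630 + (-590) = 12040 ft.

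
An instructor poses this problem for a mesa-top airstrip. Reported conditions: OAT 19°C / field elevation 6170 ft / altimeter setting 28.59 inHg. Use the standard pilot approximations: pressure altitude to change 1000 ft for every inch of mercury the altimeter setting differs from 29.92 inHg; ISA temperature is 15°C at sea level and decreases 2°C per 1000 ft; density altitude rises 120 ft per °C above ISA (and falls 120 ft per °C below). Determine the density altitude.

9780 ft

Pressure altitude = 6170 + (29.92 − 28.59) × 1000 = 6170 + (+1330) = 7500 ft.
ISA temperature at 7500 ft = 15 − 2 × (7500/1000) = 0°C.
ISA deviation = 19 − 0 = +19°C.
Density altitude = 7500 + 120 × (19) = 9780 ft.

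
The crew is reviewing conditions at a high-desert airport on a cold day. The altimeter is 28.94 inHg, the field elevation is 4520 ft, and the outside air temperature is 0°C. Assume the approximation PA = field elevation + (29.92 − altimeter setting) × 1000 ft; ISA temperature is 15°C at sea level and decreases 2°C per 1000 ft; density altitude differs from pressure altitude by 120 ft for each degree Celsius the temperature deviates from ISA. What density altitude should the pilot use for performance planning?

Pressure altitude = 4520 + (29.92 − 28.94) × 1000 = 4520 + (+980) = 5500 ft.
ISA temperature at 5500 ft = 15 − 2 × (5500/1000) = 4°C.
ISA deviation = 0 − 4 = -4°C.
Density altitude = 5500 + 120 × (-4) = 5020 ft.

5020 ft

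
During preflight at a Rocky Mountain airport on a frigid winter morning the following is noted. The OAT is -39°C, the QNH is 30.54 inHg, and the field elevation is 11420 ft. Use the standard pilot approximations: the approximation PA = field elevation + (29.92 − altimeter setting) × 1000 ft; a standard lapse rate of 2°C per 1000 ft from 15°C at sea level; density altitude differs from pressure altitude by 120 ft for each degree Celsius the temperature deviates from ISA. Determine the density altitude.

6912 ft

Pressure altitude = 11420 + (29.92 − 30.54) × 1000 = 11420 + (-620) = 10800 ft.
ISA temperature at 10800 ft = 15 − 2 × (10800/1000) = -6.6°C.
ISA deviation = -39 − (-6.6) = -32.4°C.
Density altitude = 10800 + 120 × (-32.4) = 6912 ft.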